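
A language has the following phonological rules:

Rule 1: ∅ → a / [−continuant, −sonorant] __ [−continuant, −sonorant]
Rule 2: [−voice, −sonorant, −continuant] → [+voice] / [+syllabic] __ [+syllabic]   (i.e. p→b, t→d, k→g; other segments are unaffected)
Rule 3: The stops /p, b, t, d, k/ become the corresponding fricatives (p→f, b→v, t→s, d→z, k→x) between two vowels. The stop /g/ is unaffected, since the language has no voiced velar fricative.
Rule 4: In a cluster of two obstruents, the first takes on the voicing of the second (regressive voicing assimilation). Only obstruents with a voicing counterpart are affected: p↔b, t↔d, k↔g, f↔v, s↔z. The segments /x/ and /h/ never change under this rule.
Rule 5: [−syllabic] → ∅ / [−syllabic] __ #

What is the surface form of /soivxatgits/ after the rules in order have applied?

Rule 1 (stop-cluster a-epenthesis): /t/ and /g/ form a stop–stop cluster, so [a] is inserted between them. /soivxatgits/ → soivxatagits.
Rule 2 (intervocalic voicing): /t/ is a voiceless stop between vowels /a/ and /a/, so it voices to [d]. /soivxatagits/ → soivxadagits.
Rule 3 (intervocalic spirantization): /d/ is a stop between vowels /a/ and /a/, so it spirantizes to the fricative [z]. /soivxadagits/ → soivxazagits.
Rule 4 (regressive voicing assimilation): /v/ precedes the voiceless obstruent /x/, so it devoices to [f] by assimilation. /soivxazagits/ → soifxazagits.
Rule 5 (final cluster simplification): /s/ is the second consonant of a word-final cluster /ts/, so it deletes. /soifxazagits/ → soifxazagit.

soifxazagit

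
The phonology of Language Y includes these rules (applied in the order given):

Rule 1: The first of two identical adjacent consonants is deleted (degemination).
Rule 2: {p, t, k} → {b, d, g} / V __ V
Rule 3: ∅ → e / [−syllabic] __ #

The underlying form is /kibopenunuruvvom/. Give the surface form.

kibobenunuruvome

Rule 1 (degemination): /vv/ is a geminate; the first /v/ deletes. /kibopenunuruvvom/ → kibopenunuruvom.
Rule 2 (intervocalic voicing): /p/ is a voiceless stop between vowels /o/ and /e/, so it voices to [b]. /kibopenunuruvom/ → kibobenunuruvom.
Rule 3 (final e-epenthesis): the form ends in the consonant /m/, so [e] is inserted word-finally. /kibobenunuruvom/ → kibobenunuruvome.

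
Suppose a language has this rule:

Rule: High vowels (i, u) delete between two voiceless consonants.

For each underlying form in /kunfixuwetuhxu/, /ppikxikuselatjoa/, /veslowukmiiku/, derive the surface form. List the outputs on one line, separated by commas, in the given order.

/kunfixuwetuhxu/: /i/ is a high vowel flanked by voiceless consonants /f/ and /x/, so it deletes. /u/ is a high vowel flanked by voiceless consonants /t/ and /h/, so it deletes. → [kunfxuwethxu].
/ppikxikuselatjoa/: /i/ is a high vowel flanked by voiceless consonants /p/ and /k/, so it deletes. /i/ is a high vowel flanked by voiceless consonants /x/ and /k/, so it deletes. /u/ is a high vowel flanked by voiceless consonants /k/ and /s/, so it deletes. → [ppkxkselatjoa].
/veslowukmiiku/: the rule's environment is not met; surfaces unchanged as [veslowukmiiku].

kunfxuwethxu, ppkxkselatjoa, veslowukmiiku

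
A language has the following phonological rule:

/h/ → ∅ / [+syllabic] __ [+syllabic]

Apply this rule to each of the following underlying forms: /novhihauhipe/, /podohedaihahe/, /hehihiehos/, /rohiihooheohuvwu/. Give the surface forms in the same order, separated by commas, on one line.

novhiauipe, podoedaiae, heiieos, roiiooeouvwu

/novhihauhipe/: /h/ occurs between vowels /i/ and /a/, so it deletes. /h/ occurs between vowels /u/ and /i/, so it deletes. → [novhiauipe].
/podohedaihahe/: /h/ occurs between vowels /o/ and /e/, so it deletes. /h/ occurs between vowels /i/ and /a/, so it deletes. /h/ occurs between vowels /a/ and /e/, so it deletes. → [podoedaiae].
/hehihiehos/: /h/ occurs between vowels /e/ and /i/, so it deletes. /h/ occurs between vowels /i/ and /i/, so it deletes. /h/ occurs between vowels /e/ and /o/, so it deletes. → [heiieos].
/rohiihooheohuvwu/: /h/ occurs between vowels /o/ and /i/, so it deletes. /h/ occurs between vowels /i/ and /o/, so it deletes. /h/ occurs between vowels /o/ and /e/, so it deletes. /h/ occurs between vowels /o/ and /u/, so it deletes. → [roiiooeouvwu].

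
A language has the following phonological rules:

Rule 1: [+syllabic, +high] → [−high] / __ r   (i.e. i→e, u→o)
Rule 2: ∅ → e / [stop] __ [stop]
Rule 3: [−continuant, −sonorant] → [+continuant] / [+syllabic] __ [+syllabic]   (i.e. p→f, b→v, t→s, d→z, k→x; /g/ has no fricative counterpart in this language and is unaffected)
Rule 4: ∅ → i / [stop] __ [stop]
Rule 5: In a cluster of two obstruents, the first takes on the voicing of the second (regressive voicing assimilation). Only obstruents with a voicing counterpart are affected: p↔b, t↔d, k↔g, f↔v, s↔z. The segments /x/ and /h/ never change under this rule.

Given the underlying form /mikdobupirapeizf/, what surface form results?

mixezovuferafeisf

Rule 1 (pre-rhotic lowering): /i/ is a high vowel immediately before /r/, so it lowers to [e]. /mikdobupirapeizf/ → mikdobuperapeizf.
Rule 2 (stop-cluster e-epenthesis): /k/ and /d/ form a stop–stop cluster, so [e] is inserted between them. /mikdobuperapeizf/ → mikedobuperapeizf.
Rule 3 (intervocalic spirantization): /k/ is a stop between vowels /i/ and /e/, so it spirantizes to the fricative [x]. /d/ is a stop between vowels /e/ and /o/, so it spirantizes to the fricative [z]. /b/ is a stop between vowels /o/ and /u/, so it spirantizes to the fricative [v]. /p/ is a stop between vowels /u/ and /e/, so it spirantizes to the fricative [f]. /p/ is a stop between vowels /a/ and /e/, so it spirantizes to the fricative [f]. /mikedobuperapeizf/ → mixezovuferafeizf.
Rule 4 (stop-cluster i-epenthesis): no segment meets the environment; /mixezovuferafeizf/ is unchanged.
Rule 5 (regressive voicing assimilation): /z/ precedes the voiceless obstruent /f/, so it devoices to [s] by assimilation. /mixezovuferafeizf/ → mixezovuferafeisf.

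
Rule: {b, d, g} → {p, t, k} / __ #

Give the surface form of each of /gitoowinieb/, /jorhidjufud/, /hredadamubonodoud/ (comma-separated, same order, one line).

/gitoowinieb/: /b/ is a voiced stop in word-final position, so it devoices to [p]. → [gitoowiniep].
/jorhidjufud/: /d/ is a voiced stop in word-final position, so it devoices to [t]. → [jorhidjufut].
/hredadamubonodoud/: /d/ is a voiced stop in word-final position, so it devoices to [t]. → [hredadamubonodout].

gitoowiniep, jorhidjufut, hredadamubonodout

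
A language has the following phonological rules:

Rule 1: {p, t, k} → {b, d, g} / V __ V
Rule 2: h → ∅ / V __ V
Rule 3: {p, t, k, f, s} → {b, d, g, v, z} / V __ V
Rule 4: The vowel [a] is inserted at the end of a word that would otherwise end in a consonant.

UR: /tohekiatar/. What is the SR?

toegiadara

Rule 1 (intervocalic voicing): /k/ is a voiceless stop between vowels /e/ and /i/, so it voices to [g]. /t/ is a voiceless stop between vowels /a/ and /a/, so it voices to [d]. /tohekiatar/ → tohegiadar.
Rule 2 (intervocalic h-deletion): /h/ occurs between vowels /o/ and /e/, so it deletes. /tohegiadar/ → toegiadar.
Rule 3 (intervocalic voicing): no segment meets the environment; /toegiadar/ is unchanged.
Rule 4 (final a-epenthesis): the form ends in the consonant /r/, so [a] is inserted word-finally. /toegiadar/ → toegiadara.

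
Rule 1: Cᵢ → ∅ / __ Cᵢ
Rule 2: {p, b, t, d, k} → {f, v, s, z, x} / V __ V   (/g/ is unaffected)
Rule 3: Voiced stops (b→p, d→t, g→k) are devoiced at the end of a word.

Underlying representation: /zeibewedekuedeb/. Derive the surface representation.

zeivewezexuezep

Rule 1 (degemination): no segment meets the environment; /zeibewedekuedeb/ is unchanged.
Rule 2 (intervocalic spirantization): /b/ is a stop between vowels /i/ and /e/, so it spirantizes to the fricative [v]. /d/ is a stop between vowels /e/ and /e/, so it spirantizes to the fricative [z]. /k/ is a stop between vowels /e/ and /u/, so it spirantizes to the fricative [x]. /d/ is a stop between vowels /e/ and /e/, so it spirantizes to the fricative [z]. /zeibewedekuedeb/ → zeivewezexuezeb.
Rule 3 (final devoicing): /b/ is a voiced stop in word-final position, so it devoices to [p]. /zeivewezexuezeb/ → zeivewezexuezep.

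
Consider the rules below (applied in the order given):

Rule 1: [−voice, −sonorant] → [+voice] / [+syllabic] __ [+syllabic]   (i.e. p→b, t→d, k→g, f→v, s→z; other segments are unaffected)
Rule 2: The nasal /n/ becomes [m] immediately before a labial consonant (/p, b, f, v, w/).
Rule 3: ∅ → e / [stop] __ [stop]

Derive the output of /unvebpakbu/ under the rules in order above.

Rule 1 (intervocalic voicing): no segment meets the environment; /unvebpakbu/ is unchanged.
Rule 2 (nasal place assimilation): /n/ precedes the labial consonant /v/, so it assimilates in place to [m]. /unvebpakbu/ → umvebpakbu.
Rule 3 (stop-cluster e-epenthesis): /b/ and /p/ form a stop–stop cluster, so [e] is inserted between them. /k/ and /b/ form a stop–stop cluster, so [e] is inserted between them. /umvebpakbu/ → umvebepakebu.

umvebepakebu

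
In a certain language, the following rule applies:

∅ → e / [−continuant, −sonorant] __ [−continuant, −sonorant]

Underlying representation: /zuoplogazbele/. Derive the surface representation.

zuoplogazbele

No segment of /zuoplogazbele/ meets the structural description of the rule, so the form surfaces unchanged.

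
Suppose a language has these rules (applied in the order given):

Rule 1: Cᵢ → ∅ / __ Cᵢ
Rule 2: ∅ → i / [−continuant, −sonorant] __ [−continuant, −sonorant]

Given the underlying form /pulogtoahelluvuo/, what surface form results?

pulogitoaheluvuo

Rule 1 (degemination): /ll/ is a geminate; the first /l/ deletes. /pulogtoahelluvuo/ → pulogtoaheluvuo.
Rule 2 (stop-cluster i-epenthesis): /g/ and /t/ form a stop–stop cluster, so [i] is inserted between them. /pulogtoaheluvuo/ → pulogitoaheluvuo.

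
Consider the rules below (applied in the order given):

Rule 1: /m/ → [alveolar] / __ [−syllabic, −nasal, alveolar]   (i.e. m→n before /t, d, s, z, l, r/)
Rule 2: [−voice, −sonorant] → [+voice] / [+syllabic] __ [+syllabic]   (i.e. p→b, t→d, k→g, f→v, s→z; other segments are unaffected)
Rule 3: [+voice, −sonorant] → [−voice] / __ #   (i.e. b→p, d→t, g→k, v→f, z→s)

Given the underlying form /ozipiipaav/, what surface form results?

Rule 1 (nasal place assimilation): no segment meets the environment; /ozipiipaav/ is unchanged.
Rule 2 (intervocalic voicing): /p/ is a voiceless obstruent between vowels /i/ and /i/, so it voices to [b]. /p/ is a voiceless obstruent between vowels /i/ and /a/, so it voices to [b]. /ozipiipaav/ → ozibiibaav.
Rule 3 (final devoicing): /v/ is a voiced obstruent in word-final position, so it devoices to [f]. /ozibiibaav/ → ozibiibaaf.

ozibiibaaf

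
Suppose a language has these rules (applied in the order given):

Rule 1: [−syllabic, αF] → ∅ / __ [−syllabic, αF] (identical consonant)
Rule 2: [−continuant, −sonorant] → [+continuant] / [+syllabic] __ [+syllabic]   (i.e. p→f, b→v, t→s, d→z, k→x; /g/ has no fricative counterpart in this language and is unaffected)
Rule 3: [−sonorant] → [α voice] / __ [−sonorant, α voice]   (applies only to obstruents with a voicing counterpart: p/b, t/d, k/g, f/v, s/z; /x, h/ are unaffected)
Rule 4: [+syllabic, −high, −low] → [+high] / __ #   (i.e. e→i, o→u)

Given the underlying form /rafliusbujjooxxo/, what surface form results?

rafliuzbujooxu

Rule 1 (degemination): /jj/ is a geminate; the first /j/ deletes. /xx/ is a geminate; the first /x/ deletes. /rafliusbujjooxxo/ → rafliusbujooxo.
Rule 2 (intervocalic spirantization): no segment meets the environment; /rafliusbujooxo/ is unchanged.
Rule 3 (regressive voicing assimilation): /s/ precedes the voiced obstruent /b/, so it voices to [z] by assimilation. /rafliusbujooxo/ → rafliuzbujooxo.
Rule 4 (final vowel raising): /o/ is a mid vowel in word-final position, so it raises to [u]. /rafliuzbujooxo/ → rafliuzbujooxu.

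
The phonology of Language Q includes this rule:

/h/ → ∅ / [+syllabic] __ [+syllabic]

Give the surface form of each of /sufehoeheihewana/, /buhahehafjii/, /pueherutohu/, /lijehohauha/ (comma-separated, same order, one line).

/sufehoeheihewana/: /h/ occurs between vowels /e/ and /o/, so it deletes. /h/ occurs between vowels /e/ and /e/, so it deletes. /h/ occurs between vowels /i/ and /e/, so it deletes. → [sufeoeeiewana].
/buhahehafjii/: /h/ occurs between vowels /u/ and /a/, so it deletes. /h/ occurs between vowels /a/ and /e/, so it deletes. /h/ occurs between vowels /e/ and /a/, so it deletes. → [buaeafjii].
/pueherutohu/: /h/ occurs between vowels /e/ and /e/, so it deletes. /h/ occurs between vowels /o/ and /u/, so it deletes. → [pueerutou].
/lijehohauha/: /h/ occurs between vowels /e/ and /o/, so it deletes. /h/ occurs between vowels /o/ and /a/, so it deletes. /h/ occurs between vowels /u/ and /a/, so it deletes. → [lijeoaua].

sufeoeeiewana, buaeafjii, pueerutou, lijeoaua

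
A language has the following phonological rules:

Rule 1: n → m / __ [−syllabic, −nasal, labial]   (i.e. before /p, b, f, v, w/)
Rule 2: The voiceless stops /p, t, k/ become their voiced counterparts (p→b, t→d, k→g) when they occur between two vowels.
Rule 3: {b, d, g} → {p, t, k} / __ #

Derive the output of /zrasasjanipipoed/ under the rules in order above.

zrasasjanibiboet

Rule 1 (nasal place assimilation): no segment meets the environment; /zrasasjanipipoed/ is unchanged.
Rule 2 (intervocalic voicing): /p/ is a voiceless stop between vowels /i/ and /i/, so it voices to [b]. /p/ is a voiceless stop between vowels /i/ and /o/, so it voices to [b]. /zrasasjanipipoed/ → zrasasjanibiboed.
Rule 3 (final devoicing): /d/ is a voiced stop in word-final position, so it devoices to [t]. /zrasasjanibiboed/ → zrasasjanibiboet.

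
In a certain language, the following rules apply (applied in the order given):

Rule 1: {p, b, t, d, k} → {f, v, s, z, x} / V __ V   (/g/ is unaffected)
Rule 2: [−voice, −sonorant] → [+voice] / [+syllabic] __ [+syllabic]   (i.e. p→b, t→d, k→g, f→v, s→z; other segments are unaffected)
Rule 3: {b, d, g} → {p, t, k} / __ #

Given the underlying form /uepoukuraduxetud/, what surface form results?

Rule 1 (intervocalic spirantization): /p/ is a stop between vowels /e/ and /o/, so it spirantizes to the fricative [f]. /k/ is a stop between vowels /u/ and /u/, so it spirantizes to the fricative [x]. /d/ is a stop between vowels /a/ and /u/, so it spirantizes to the fricative [z]. /t/ is a stop between vowels /e/ and /u/, so it spirantizes to the fricative [s]. /uepoukuraduxetud/ → uefouxurazuxesud.
Rule 2 (intervocalic voicing): /f/ is a voiceless obstruent between vowels /e/ and /o/, so it voices to [v]. /s/ is a voiceless obstruent between vowels /e/ and /u/, so it voices to [z]. /uefouxurazuxesud/ → uevouxurazuxezud.
Rule 3 (final devoicing): /d/ is a voiced stop in word-final position, so it devoices to [t]. /uevouxurazuxezud/ → uevouxurazuxezut.

uevouxurazuxezut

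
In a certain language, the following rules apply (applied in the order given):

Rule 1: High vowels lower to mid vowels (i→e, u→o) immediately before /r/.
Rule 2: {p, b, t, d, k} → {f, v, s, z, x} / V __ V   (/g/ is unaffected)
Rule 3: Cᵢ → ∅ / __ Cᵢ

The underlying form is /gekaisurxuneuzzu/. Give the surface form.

gexaisorxuneuzu

Rule 1 (pre-rhotic lowering): /u/ is a high vowel immediately before /r/, so it lowers to [o]. /gekaisurxuneuzzu/ → gekaisorxuneuzzu.
Rule 2 (intervocalic spirantization): /k/ is a stop between vowels /e/ and /a/, so it spirantizes to the fricative [x]. /gekaisorxuneuzzu/ → gexaisorxuneuzzu.
Rule 3 (degemination): /zz/ is a geminate; the first /z/ deletes. /gexaisorxuneuzzu/ → gexaisorxuneuzu.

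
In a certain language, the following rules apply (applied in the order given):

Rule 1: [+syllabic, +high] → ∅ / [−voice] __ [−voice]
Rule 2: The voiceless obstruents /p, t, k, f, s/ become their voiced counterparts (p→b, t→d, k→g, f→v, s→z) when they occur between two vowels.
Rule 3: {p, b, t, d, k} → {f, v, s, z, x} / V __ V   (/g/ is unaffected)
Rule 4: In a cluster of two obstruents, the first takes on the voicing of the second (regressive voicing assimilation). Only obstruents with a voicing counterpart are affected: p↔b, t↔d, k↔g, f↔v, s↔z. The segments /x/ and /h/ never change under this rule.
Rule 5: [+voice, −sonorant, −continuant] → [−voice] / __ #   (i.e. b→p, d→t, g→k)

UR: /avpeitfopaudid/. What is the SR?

afpeitfovauzit

Rule 1 (high vowel syncope): no segment meets the environment; /avpeitfopaudid/ is unchanged.
Rule 2 (intervocalic voicing): /p/ is a voiceless obstruent between vowels /o/ and /a/, so it voices to [b]. /avpeitfopaudid/ → avpeitfobaudid.
Rule 3 (intervocalic spirantization): /b/ is a stop between vowels /o/ and /a/, so it spirantizes to the fricative [v]. /d/ is a stop between vowels /u/ and /i/, so it spirantizes to the fricative [z]. /avpeitfobaudid/ → avpeitfovauzid.
Rule 4 (regressive voicing assimilation): /v/ precedes the voiceless obstruent /p/, so it devoices to [f] by assimilation. /avpeitfovauzid/ → afpeitfovauzid.
Rule 5 (final devoicing): /d/ is a voiced stop in word-final position, so it devoices to [t]. /afpeitfovauzid/ → afpeitfovauzit.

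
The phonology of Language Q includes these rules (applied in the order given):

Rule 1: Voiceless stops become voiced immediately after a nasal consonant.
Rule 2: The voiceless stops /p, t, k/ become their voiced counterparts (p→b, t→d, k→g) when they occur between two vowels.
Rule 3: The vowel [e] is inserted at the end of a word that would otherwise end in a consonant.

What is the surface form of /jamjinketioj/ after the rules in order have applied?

jamjingedioje

Rule 1 (post-nasal voicing): /k/ is a voiceless stop immediately after the nasal /n/, so it voices to [g]. /jamjinketioj/ → jamjingetioj.
Rule 2 (intervocalic voicing): /t/ is a voiceless stop between vowels /e/ and /i/, so it voices to [d]. /jamjingetioj/ → jamjingedioj.
Rule 3 (final e-epenthesis): the form ends in the consonant /j/, so [e] is inserted word-finally. /jamjingedioj/ → jamjingedioje.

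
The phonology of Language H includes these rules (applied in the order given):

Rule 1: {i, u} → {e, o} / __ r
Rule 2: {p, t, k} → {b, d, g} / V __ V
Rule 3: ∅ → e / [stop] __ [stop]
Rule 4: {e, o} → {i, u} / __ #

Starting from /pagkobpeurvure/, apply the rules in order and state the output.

pagekobepeorvori

Rule 1 (pre-rhotic lowering): /u/ is a high vowel immediately before /r/, so it lowers to [o]. /u/ is a high vowel immediately before /r/, so it lowers to [o]. /pagkobpeurvure/ → pagkobpeorvore.
Rule 2 (intervocalic voicing): no segment meets the environment; /pagkobpeorvore/ is unchanged.
Rule 3 (stop-cluster e-epenthesis): /g/ and /k/ form a stop–stop cluster, so [e] is inserted between them. /b/ and /p/ form a stop–stop cluster, so [e] is inserted between them. /pagkobpeorvore/ → pagekobepeorvore.
Rule 4 (final vowel raising): /e/ is a mid vowel in word-final position, so it raises to [i]. /pagekobepeorvore/ → pagekobepeorvori.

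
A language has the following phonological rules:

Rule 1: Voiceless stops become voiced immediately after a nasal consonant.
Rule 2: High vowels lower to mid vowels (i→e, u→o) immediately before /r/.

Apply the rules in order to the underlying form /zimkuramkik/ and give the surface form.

zimgoramgik

Rule 1 (post-nasal voicing): /k/ is a voiceless stop immediately after the nasal /m/, so it voices to [g]. /k/ is a voiceless stop immediately after the nasal /m/, so it voices to [g]. /zimkuramkik/ → zimguramgik.
Rule 2 (pre-rhotic lowering): /u/ is a high vowel immediately before /r/, so it lowers to [o]. /zimguramgik/ → zimgoramgik.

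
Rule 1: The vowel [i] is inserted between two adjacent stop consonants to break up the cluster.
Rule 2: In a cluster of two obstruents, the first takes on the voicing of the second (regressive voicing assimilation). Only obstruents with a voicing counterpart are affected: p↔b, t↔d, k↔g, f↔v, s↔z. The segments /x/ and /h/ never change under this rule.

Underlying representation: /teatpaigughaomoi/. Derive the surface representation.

Rule 1 (stop-cluster i-epenthesis): /t/ and /p/ form a stop–stop cluster, so [i] is inserted between them. /teatpaigughaomoi/ → teatipaigughaomoi.
Rule 2 (regressive voicing assimilation): /g/ precedes the voiceless obstruent /h/, so it devoices to [k] by assimilation. /teatipaigughaomoi/ → teatipaigukhaomoi.

teatipaigukhaomoi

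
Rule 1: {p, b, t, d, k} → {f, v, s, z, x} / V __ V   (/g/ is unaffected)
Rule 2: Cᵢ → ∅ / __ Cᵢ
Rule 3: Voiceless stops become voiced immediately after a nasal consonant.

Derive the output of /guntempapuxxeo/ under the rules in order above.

gundembafuxeo

Rule 1 (intervocalic spirantization): /p/ is a stop between vowels /a/ and /u/, so it spirantizes to the fricative [f]. /guntempapuxxeo/ → guntempafuxxeo.
Rule 2 (degemination): /xx/ is a geminate; the first /x/ deletes. /guntempafuxxeo/ → guntempafuxeo.
Rule 3 (post-nasal voicing): /t/ is a voiceless stop immediately after the nasal /n/, so it voices to [d]. /p/ is a voiceless stop immediately after the nasal /m/, so it voices to [b]. /guntempafuxeo/ → gundembafuxeo.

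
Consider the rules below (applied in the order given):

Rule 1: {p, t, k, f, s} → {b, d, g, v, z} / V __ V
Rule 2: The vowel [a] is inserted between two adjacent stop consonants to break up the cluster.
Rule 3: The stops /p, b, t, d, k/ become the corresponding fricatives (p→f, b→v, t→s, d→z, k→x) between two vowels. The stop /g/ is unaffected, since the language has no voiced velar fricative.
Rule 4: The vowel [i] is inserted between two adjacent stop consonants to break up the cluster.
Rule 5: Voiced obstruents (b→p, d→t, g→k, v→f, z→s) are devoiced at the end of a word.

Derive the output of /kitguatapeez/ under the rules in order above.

kisaguazavees

Rule 1 (intervocalic voicing): /t/ is a voiceless obstruent between vowels /a/ and /a/, so it voices to [d]. /p/ is a voiceless obstruent between vowels /a/ and /e/, so it voices to [b]. /kitguatapeez/ → kitguadabeez.
Rule 2 (stop-cluster a-epenthesis): /t/ and /g/ form a stop–stop cluster, so [a] is inserted between them. /kitguadabeez/ → kitaguadabeez.
Rule 3 (intervocalic spirantization): /t/ is a stop between vowels /i/ and /a/, so it spirantizes to the fricative [s]. /d/ is a stop between vowels /a/ and /a/, so it spirantizes to the fricative [z]. /b/ is a stop between vowels /a/ and /e/, so it spirantizes to the fricative [v]. /kitaguadabeez/ → kisaguazaveez.
Rule 4 (stop-cluster i-epenthesis): no segment meets the environment; /kisaguazaveez/ is unchanged.
Rule 5 (final devoicing): /z/ is a voiced obstruent in word-final position, so it devoices to [s]. /kisaguazaveez/ → kisaguazavees.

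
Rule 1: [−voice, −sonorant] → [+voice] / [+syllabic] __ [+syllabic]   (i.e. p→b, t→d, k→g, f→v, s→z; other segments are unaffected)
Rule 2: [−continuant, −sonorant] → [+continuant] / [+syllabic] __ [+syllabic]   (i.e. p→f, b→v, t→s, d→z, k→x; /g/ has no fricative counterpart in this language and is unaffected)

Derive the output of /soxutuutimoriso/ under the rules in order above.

soxuzuuzimorizo

Rule 1 (intervocalic voicing): /t/ is a voiceless obstruent between vowels /u/ and /u/, so it voices to [d]. /t/ is a voiceless obstruent between vowels /u/ and /i/, so it voices to [d]. /s/ is a voiceless obstruent between vowels /i/ and /o/, so it voices to [z]. /soxutuutimoriso/ → soxuduudimorizo.
Rule 2 (intervocalic spirantization): /d/ is a stop between vowels /u/ and /u/, so it spirantizes to the fricative [z]. /d/ is a stop between vowels /u/ and /i/, so it spirantizes to the fricative [z]. /soxuduudimorizo/ → soxuzuuzimorizo.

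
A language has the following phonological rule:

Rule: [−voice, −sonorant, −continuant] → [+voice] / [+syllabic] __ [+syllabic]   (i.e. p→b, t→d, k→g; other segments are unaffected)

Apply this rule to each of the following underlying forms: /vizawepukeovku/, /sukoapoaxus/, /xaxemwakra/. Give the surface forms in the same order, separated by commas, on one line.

/vizawepukeovku/: /p/ is a voiceless stop between vowels /e/ and /u/, so it voices to [b]. /k/ is a voiceless stop between vowels /u/ and /e/, so it voices to [g]. → [vizawebugeovku].
/sukoapoaxus/: /k/ is a voiceless stop between vowels /u/ and /o/, so it voices to [g]. /p/ is a voiceless stop between vowels /a/ and /o/, so it voices to [b]. → [sugoaboaxus].
/xaxemwakra/: the rule's environment is not met; surfaces unchanged as [xaxemwakra].

vizawebugeovku, sugoaboaxus, xaxemwakra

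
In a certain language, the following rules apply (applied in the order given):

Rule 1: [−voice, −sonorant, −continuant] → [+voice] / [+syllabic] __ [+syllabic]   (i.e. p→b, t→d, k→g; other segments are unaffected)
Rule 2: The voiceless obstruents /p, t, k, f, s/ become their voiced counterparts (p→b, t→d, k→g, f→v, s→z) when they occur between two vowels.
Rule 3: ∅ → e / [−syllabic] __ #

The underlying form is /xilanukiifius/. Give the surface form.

xilanugiiviuse

Rule 1 (intervocalic voicing): /k/ is a voiceless stop between vowels /u/ and /i/, so it voices to [g]. /xilanukiifius/ → xilanugiifius.
Rule 2 (intervocalic voicing): /f/ is a voiceless obstruent between vowels /i/ and /i/, so it voices to [v]. /xilanugiifius/ → xilanugiivius.
Rule 3 (final e-epenthesis): the form ends in the consonant /s/, so [e] is inserted word-finally. /xilanugiivius/ → xilanugiiviuse.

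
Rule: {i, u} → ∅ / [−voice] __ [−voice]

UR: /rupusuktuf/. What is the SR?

/u/ is a high vowel flanked by voiceless consonants /p/ and /s/, so it deletes.
/u/ is a high vowel flanked by voiceless consonants /s/ and /k/, so it deletes.
/u/ is a high vowel flanked by voiceless consonants /t/ and /f/, so it deletes.
The other instance of /u/ does not occur in the required environment and remains unchanged.
Surface form: [rupsktf].

rupsktf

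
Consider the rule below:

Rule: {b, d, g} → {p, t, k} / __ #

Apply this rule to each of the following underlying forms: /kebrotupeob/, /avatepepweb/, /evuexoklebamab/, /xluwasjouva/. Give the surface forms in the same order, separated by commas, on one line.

/kebrotupeob/: /b/ is a voiced stop in word-final position, so it devoices to [p]. → [kebrotupeop].
/avatepepweb/: /b/ is a voiced stop in word-final position, so it devoices to [p]. → [avatepepwep].
/evuexoklebamab/: /b/ is a voiced stop in word-final position, so it devoices to [p]. → [evuexoklebamap].
/xluwasjouva/: the rule's environment is not met; surfaces unchanged as [xluwasjouva].

kebrotupeop, avatepepwep, evuexoklebamap, xluwasjouva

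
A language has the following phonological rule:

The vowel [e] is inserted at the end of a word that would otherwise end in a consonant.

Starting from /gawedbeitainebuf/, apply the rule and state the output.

gawedbeitainebufe

the form ends in the consonant /f/, so [e] is inserted word-finally.
Surface form: [gawedbeitainebufe].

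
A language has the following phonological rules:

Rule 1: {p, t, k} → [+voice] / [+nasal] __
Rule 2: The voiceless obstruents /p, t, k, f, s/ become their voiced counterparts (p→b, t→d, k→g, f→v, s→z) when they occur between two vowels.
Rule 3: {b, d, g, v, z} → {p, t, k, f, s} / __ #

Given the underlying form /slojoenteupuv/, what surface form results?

slojoendeubuf

Rule 1 (post-nasal voicing): /t/ is a voiceless stop immediately after the nasal /n/, so it voices to [d]. /slojoenteupuv/ → slojoendeupuv.
Rule 2 (intervocalic voicing): /p/ is a voiceless obstruent between vowels /u/ and /u/, so it voices to [b]. /slojoendeupuv/ → slojoendeubuv.
Rule 3 (final devoicing): /v/ is a voiced obstruent in word-final position, so it devoices to [f]. /slojoendeubuv/ → slojoendeubuf.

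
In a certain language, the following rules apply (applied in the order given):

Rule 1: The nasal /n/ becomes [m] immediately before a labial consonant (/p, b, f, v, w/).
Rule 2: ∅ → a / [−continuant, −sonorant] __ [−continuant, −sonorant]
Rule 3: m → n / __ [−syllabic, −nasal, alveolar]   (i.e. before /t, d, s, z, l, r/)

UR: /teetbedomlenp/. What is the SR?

teetabedonlemp

Rule 1 (nasal place assimilation): /n/ precedes the labial consonant /p/, so it assimilates in place to [m]. /teetbedomlenp/ → teetbedomlemp.
Rule 2 (stop-cluster a-epenthesis): /t/ and /b/ form a stop–stop cluster, so [a] is inserted between them. /teetbedomlemp/ → teetabedomlemp.
Rule 3 (nasal place assimilation): /m/ precedes the alveolar consonant /l/, so it assimilates in place to [n]. /teetabedomlemp/ → teetabedonlemp.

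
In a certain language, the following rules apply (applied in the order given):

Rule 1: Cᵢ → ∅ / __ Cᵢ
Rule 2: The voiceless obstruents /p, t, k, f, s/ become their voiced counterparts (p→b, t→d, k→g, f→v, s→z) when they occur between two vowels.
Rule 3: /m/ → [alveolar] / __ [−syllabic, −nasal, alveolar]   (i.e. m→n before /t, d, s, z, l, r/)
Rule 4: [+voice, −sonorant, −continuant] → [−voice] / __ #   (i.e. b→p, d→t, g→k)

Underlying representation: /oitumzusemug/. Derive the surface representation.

oidunzuzemuk

Rule 1 (degemination): no segment meets the environment; /oitumzusemug/ is unchanged.
Rule 2 (intervocalic voicing): /t/ is a voiceless obstruent between vowels /i/ and /u/, so it voices to [d]. /s/ is a voiceless obstruent between vowels /u/ and /e/, so it voices to [z]. /oitumzusemug/ → oidumzuzemug.
Rule 3 (nasal place assimilation): /m/ precedes the alveolar consonant /z/, so it assimilates in place to [n]. /oidumzuzemug/ → oidunzuzemug.
Rule 4 (final devoicing): /g/ is a voiced stop in word-final position, so it devoices to [k]. /oidunzuzemug/ → oidunzuzemuk.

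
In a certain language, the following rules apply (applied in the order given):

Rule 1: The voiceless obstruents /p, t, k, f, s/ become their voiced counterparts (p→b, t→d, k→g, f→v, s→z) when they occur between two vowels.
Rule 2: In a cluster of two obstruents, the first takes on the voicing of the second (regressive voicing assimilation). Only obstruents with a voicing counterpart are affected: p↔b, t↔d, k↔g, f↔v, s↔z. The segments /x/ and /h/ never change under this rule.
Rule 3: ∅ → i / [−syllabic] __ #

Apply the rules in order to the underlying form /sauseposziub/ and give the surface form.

sauzebozziubi

Rule 1 (intervocalic voicing): /s/ is a voiceless obstruent between vowels /u/ and /e/, so it voices to [z]. /p/ is a voiceless obstruent between vowels /e/ and /o/, so it voices to [b]. /sauseposziub/ → sauzebosziub.
Rule 2 (regressive voicing assimilation): /s/ precedes the voiced obstruent /z/, so it voices to [z] by assimilation. /sauzebosziub/ → sauzebozziub.
Rule 3 (final i-epenthesis): the form ends in the consonant /b/, so [i] is inserted word-finally. /sauzebozziub/ → sauzebozziubi.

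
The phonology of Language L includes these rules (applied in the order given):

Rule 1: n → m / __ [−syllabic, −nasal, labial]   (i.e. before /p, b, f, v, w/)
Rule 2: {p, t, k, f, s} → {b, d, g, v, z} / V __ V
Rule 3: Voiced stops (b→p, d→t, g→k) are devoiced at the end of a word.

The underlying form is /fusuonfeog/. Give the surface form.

Rule 1 (nasal place assimilation): /n/ precedes the labial consonant /f/, so it assimilates in place to [m]. /fusuonfeog/ → fusuomfeog.
Rule 2 (intervocalic voicing): /s/ is a voiceless obstruent between vowels /u/ and /u/, so it voices to [z]. /fusuomfeog/ → fuzuomfeog.
Rule 3 (final devoicing): /g/ is a voiced stop in word-final position, so it devoices to [k]. /fuzuomfeog/ → fuzuomfeok.

fuzuomfeok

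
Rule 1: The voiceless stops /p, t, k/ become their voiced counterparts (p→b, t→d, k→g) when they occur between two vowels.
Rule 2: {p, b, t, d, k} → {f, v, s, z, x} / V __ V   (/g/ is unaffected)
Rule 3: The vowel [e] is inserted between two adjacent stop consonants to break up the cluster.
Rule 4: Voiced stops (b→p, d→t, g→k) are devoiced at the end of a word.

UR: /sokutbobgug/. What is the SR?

Rule 1 (intervocalic voicing): /k/ is a voiceless stop between vowels /o/ and /u/, so it voices to [g]. /sokutbobgug/ → sogutbobgug.
Rule 2 (intervocalic spirantization): no segment meets the environment; /sogutbobgug/ is unchanged.
Rule 3 (stop-cluster e-epenthesis): /t/ and /b/ form a stop–stop cluster, so [e] is inserted between them. /b/ and /g/ form a stop–stop cluster, so [e] is inserted between them. /sogutbobgug/ → sogutebobegug.
Rule 4 (final devoicing): /g/ is a voiced stop in word-final position, so it devoices to [k]. /sogutebobegug/ → sogutebobeguk.

sogutebobeguk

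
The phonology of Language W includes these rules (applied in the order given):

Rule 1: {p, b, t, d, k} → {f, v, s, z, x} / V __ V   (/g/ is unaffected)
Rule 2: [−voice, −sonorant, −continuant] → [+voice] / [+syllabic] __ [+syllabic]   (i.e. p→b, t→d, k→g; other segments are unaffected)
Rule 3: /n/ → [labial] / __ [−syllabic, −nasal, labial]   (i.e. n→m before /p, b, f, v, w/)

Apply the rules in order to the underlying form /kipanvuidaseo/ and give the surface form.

kifamvuizaseo

Rule 1 (intervocalic spirantization): /p/ is a stop between vowels /i/ and /a/, so it spirantizes to the fricative [f]. /d/ is a stop between vowels /i/ and /a/, so it spirantizes to the fricative [z]. /kipanvuidaseo/ → kifanvuizaseo.
Rule 2 (intervocalic voicing): no segment meets the environment; /kifanvuizaseo/ is unchanged.
Rule 3 (nasal place assimilation): /n/ precedes the labial consonant /v/, so it assimilates in place to [m]. /kifanvuizaseo/ → kifamvuizaseo.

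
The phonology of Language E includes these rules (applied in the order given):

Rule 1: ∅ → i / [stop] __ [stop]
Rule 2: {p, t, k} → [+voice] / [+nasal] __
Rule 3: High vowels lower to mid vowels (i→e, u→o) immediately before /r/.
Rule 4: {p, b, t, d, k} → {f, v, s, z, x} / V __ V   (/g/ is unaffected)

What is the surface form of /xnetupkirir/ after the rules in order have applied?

Rule 1 (stop-cluster i-epenthesis): /p/ and /k/ form a stop–stop cluster, so [i] is inserted between them. /xnetupkirir/ → xnetupikirir.
Rule 2 (post-nasal voicing): no segment meets the environment; /xnetupikirir/ is unchanged.
Rule 3 (pre-rhotic lowering): /i/ is a high vowel immediately before /r/, so it lowers to [e]. /i/ is a high vowel immediately before /r/, so it lowers to [e]. /xnetupikirir/ → xnetupikerer.
Rule 4 (intervocalic spirantization): /t/ is a stop between vowels /e/ and /u/, so it spirantizes to the fricative [s]. /p/ is a stop between vowels /u/ and /i/, so it spirantizes to the fricative [f]. /k/ is a stop between vowels /i/ and /e/, so it spirantizes to the fricative [x]. /xnetupikerer/ → xnesufixerer.

xnesufixerer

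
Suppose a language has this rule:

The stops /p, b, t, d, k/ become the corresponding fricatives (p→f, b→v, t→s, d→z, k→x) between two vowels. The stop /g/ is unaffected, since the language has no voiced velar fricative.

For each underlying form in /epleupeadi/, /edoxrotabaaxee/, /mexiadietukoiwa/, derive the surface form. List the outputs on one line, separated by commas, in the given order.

epleufeazi, ezoxrosavaaxee, mexiaziesuxoiwa

/epleupeadi/: /p/ is a stop between vowels /u/ and /e/, so it spirantizes to the fricative [f]. /d/ is a stop between vowels /a/ and /i/, so it spirantizes to the fricative [z]. → [epleufeazi].
/edoxrotabaaxee/: /d/ is a stop between vowels /e/ and /o/, so it spirantizes to the fricative [z]. /t/ is a stop between vowels /o/ and /a/, so it spirantizes to the fricative [s]. /b/ is a stop between vowels /a/ and /a/, so it spirantizes to the fricative [v]. → [ezoxrosavaaxee].
/mexiadietukoiwa/: /d/ is a stop between vowels /a/ and /i/, so it spirantizes to the fricative [z]. /t/ is a stop between vowels /e/ and /u/, so it spirantizes to the fricative [s]. /k/ is a stop between vowels /u/ and /o/, so it spirantizes to the fricative [x]. → [mexiaziesuxoiwa].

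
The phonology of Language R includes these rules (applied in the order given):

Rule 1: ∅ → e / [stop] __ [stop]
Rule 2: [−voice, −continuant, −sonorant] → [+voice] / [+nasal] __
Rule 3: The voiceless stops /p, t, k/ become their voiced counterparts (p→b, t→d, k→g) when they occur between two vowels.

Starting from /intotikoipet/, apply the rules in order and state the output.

indodigoibet

Rule 1 (stop-cluster e-epenthesis): no segment meets the environment; /intotikoipet/ is unchanged.
Rule 2 (post-nasal voicing): /t/ is a voiceless stop immediately after the nasal /n/, so it voices to [d]. /intotikoipet/ → indotikoipet.
Rule 3 (intervocalic voicing): /t/ is a voiceless stop between vowels /o/ and /i/, so it voices to [d]. /k/ is a voiceless stop between vowels /i/ and /o/, so it voices to [g]. /p/ is a voiceless stop between vowels /i/ and /e/, so it voices to [b]. /indotikoipet/ → indodigoibet.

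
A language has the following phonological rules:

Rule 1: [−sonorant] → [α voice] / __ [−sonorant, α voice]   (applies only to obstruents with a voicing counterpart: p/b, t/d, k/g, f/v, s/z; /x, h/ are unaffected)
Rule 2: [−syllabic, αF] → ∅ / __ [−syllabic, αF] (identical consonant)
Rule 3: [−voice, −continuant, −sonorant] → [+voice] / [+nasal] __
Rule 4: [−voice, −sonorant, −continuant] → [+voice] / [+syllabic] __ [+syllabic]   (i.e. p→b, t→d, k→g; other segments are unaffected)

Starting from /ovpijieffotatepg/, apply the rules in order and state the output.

ofpijiefodadebg

Rule 1 (regressive voicing assimilation): /v/ precedes the voiceless obstruent /p/, so it devoices to [f] by assimilation. /p/ precedes the voiced obstruent /g/, so it voices to [b] by assimilation. /ovpijieffotatepg/ → ofpijieffotatebg.
Rule 2 (degemination): /ff/ is a geminate; the first /f/ deletes. /ofpijieffotatebg/ → ofpijiefotatebg.
Rule 3 (post-nasal voicing): no segment meets the environment; /ofpijiefotatebg/ is unchanged.
Rule 4 (intervocalic voicing): /t/ is a voiceless stop between vowels /o/ and /a/, so it voices to [d]. /t/ is a voiceless stop between vowels /a/ and /e/, so it voices to [d]. /ofpijiefotatebg/ → ofpijiefodadebg.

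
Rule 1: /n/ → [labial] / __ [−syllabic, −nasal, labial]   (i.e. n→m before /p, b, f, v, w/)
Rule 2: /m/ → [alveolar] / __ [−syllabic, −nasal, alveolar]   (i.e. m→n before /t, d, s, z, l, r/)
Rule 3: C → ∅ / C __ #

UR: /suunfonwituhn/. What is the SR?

Rule 1 (nasal place assimilation): /n/ precedes the labial consonant /f/, so it assimilates in place to [m]. /n/ precedes the labial consonant /w/, so it assimilates in place to [m]. /suunfonwituhn/ → suumfomwituhn.
Rule 2 (nasal place assimilation): no segment meets the environment; /suumfomwituhn/ is unchanged.
Rule 3 (final cluster simplification): /n/ is the second consonant of a word-final cluster /hn/, so it deletes. /suumfomwituhn/ → suumfomwituh.

suumfomwituh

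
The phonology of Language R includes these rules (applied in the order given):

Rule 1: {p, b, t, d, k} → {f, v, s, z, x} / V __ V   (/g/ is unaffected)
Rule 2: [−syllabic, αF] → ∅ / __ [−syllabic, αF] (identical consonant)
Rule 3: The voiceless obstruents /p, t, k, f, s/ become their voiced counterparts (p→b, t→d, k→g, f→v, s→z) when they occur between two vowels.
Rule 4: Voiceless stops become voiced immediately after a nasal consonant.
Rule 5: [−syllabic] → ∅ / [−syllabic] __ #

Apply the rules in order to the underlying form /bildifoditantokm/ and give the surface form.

Rule 1 (intervocalic spirantization): /d/ is a stop between vowels /o/ and /i/, so it spirantizes to the fricative [z]. /t/ is a stop between vowels /i/ and /a/, so it spirantizes to the fricative [s]. /bildifoditantokm/ → bildifozisantokm.
Rule 2 (degemination): no segment meets the environment; /bildifozisantokm/ is unchanged.
Rule 3 (intervocalic voicing): /f/ is a voiceless obstruent between vowels /i/ and /o/, so it voices to [v]. /s/ is a voiceless obstruent between vowels /i/ and /a/, so it voices to [z]. /bildifozisantokm/ → bildivozizantokm.
Rule 4 (post-nasal voicing): /t/ is a voiceless stop immediately after the nasal /n/, so it voices to [d]. /bildivozizantokm/ → bildivozizandokm.
Rule 5 (final cluster simplification): /m/ is the second consonant of a word-final cluster /km/, so it deletes. /bildivozizandokm/ → bildivozizandok.

bildivozizandok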